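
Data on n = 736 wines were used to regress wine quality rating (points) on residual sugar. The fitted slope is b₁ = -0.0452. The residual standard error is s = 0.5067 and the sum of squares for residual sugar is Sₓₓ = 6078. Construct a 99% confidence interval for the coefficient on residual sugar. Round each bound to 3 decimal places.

(-0.062, -0.028)

SE(b₁) = s/√Sₓₓ = 0.5067/√6078 = 0.00649936.
df = n − 2 = 734.
t* = t_{0.005, 734} = 2.582544.
Margin = t* × SE = 2.582544 × 0.00649936 = 0.01678.
CI: -0.0452 ± 0.01678 → (-0.062, -0.028).
With 99% confidence, each one-unit increase in residual sugar is associated with a change of between -0.062 and -0.028 points in wine quality rating.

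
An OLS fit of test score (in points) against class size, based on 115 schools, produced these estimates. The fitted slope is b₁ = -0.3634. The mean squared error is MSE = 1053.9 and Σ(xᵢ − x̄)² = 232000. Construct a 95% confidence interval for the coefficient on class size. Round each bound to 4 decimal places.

(-0.4969, -0.2299)

SE(b₁) = √(MSE/Sₓₓ) = √(1053.9/232000) = 0.0673994.
df = n − 2 = 113.
t* = t_{0.025, 113} = 1.98118.
Margin = t* × SE = 1.98118 × 0.0673994 = 0.133530.
CI: -0.3634 ± 0.133530 → (-0.4969, -0.2299).
With 95% confidence, each one-unit increase in class size is associated with a change of between -0.4969 and -0.2299 points in test score.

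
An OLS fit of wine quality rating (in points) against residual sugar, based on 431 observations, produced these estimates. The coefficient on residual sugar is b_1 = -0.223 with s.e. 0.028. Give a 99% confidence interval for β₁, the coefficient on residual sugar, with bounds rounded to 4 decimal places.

df = n − 2 = 431 − 2 = 429.
t* = t_{0.005, 429} = 2.587338.
Margin = t* × SE = 2.587338 × 0.028 = 0.072445.
CI: -0.223 ± 0.072445 → (-0.2954, -0.1506).
With 99% confidence, each one-unit increase in residual sugar is associated with a change of between -0.2954 and -0.1506 points in wine quality rating.

(-0.2954, -0.1506)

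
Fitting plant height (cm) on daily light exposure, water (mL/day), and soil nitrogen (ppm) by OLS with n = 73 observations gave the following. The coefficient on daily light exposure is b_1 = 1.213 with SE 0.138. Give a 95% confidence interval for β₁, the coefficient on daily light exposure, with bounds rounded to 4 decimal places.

(0.9377, 1.4883)

df = n − k − 1 = 73 − 3 − 1 = 69.
t* = t_{0.025, 69} = 1.994945.
Margin = t* × SE = 1.994945 × 0.138 = 0.275302.
CI: 1.213 ± 0.275302 → (0.9377, 1.4883).
With 95% confidence, each one-unit increase in daily light exposure is associated with a change of between 0.9377 and 1.4883 cm in plant height, holding the other predictors fixed.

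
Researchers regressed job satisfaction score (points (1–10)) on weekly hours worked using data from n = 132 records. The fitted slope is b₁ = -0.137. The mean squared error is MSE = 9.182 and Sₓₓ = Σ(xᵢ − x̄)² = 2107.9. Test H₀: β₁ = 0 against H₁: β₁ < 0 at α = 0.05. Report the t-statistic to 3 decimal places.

SE(b₁) = √(MSE/Sₓₓ) = √(9.182/2107.9) = 0.066.
t = -0.137 / 0.066 = -2.076.
df = n − 2 = 130.
One-sided p ≈ 0.0199, which is < 0.05, so reject H₀.
There is evidence that the true slope on weekly hours worked is negative.

t = -2.076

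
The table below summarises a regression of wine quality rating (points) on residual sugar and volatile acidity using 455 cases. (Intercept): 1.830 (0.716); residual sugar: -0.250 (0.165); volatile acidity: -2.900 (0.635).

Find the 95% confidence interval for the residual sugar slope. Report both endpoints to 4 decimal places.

Read off: b = -0.250, SE = 0.165 for residual sugar.
df = n − k − 1 = 455 − 2 − 1 = 452.
t* = t_{0.025, 452} = 1.965226.
Margin = t* × SE = 1.965226 × 0.165 = 0.324262.
CI: -0.250 ± 0.324262 → (-0.5743, 0.0743).

(-0.5743, 0.0743)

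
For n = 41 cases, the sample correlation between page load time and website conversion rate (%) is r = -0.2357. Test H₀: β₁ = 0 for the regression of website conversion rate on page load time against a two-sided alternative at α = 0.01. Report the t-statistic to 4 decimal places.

t = r·√(n − 2)/√(1 − r²) = -0.2357·√39/√0.944446 = -1.5146.
df = n − 2 = 39.
Two-sided p ≈ 0.1379, which is ≥ 0.01, so fail to reject H₀.
The data do not give significant evidence of a linear association between page load time and website conversion rate.

t = -1.5146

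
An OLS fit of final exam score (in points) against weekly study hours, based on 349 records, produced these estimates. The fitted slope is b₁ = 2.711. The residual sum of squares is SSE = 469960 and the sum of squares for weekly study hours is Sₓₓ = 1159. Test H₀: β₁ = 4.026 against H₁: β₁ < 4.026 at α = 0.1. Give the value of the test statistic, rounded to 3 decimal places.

t = -1.216

MSE = SSE/(n − 2) = 469960/347 = 1354.35.
SE(b₁) = √(MSE/Sₓₓ) = √(1354.35/1159) = 1.081.
t = (2.711 − 4.026) / 1.081 = -1.216.
df = n − 2 = 347.
One-sided p ≈ 0.1123, which is ≥ 0.1, so fail to reject H₀.
The data do not give significant evidence that the true slope on weekly study hours is below 4.026 points per unit.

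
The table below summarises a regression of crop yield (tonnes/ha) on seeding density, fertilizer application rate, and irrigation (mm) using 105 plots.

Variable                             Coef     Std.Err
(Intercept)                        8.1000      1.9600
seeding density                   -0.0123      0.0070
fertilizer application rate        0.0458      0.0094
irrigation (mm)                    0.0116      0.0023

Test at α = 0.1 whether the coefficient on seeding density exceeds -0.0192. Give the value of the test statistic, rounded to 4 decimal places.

Read off: b = -0.0123, SE = 0.0070 for seeding density.
H₀: β₁ = -0.0192 vs H₁: β₁ > -0.0192.
t = (-0.0123 − (-0.0192)) / 0.0070 = 0.9857.
df = n − k − 1 = 105 − 3 − 1 = 101.
One-sided p ≈ 0.1633, which is ≥ 0.1, so fail to reject H₀.
The data do not give significant evidence that the true slope on seeding density exceeds -0.0192 tonnes/ha per unit, holding the other predictors fixed.

t = 0.9857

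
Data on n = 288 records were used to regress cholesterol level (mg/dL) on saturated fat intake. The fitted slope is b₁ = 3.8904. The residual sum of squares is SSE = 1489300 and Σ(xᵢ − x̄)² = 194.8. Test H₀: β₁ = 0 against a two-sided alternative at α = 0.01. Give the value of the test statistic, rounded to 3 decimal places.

MSE = SSE/(n − 2) = 1489300/286 = 5207.34.
SE(b₁) = √(MSE/Sₓₓ) = √(5207.34/194.8) = 5.17027.
t = 3.8904 / 5.17027 = 0.752.
df = n − 2 = 286.
Two-sided p ≈ 0.4524, which is ≥ 0.01, so fail to reject H₀.
The data do not give significant evidence of an association between saturated fat intake and cholesterol level.

t = 0.752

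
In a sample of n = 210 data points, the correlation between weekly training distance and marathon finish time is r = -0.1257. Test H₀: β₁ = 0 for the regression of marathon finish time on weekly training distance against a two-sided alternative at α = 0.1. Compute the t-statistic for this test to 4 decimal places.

t = r·√(n − 2)/√(1 − r²) = -0.1257·√208/√0.9842 = -1.8274.
df = n − 2 = 208.
Two-sided p ≈ 0.0691, which is < 0.1, so reject H₀.
There is evidence of a linear association between weekly training distance and marathon finish time.

t = -1.8274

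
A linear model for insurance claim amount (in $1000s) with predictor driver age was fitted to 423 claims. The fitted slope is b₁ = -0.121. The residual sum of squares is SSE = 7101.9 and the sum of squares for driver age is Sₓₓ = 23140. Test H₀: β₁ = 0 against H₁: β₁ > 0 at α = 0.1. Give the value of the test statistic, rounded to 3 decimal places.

MSE = SSE/(n − 2) = 7101.9/421 = 16.8691.
SE(b₁) = √(MSE/Sₓₓ) = √(16.8691/23140) = 0.027.
t = -0.121 / 0.027 = -4.481.
df = n − 2 = 421.
One-sided p ≈ 1.0000, which is ≥ 0.1, so fail to reject H₀.
The data do not give significant evidence that the true slope on driver age is positive.

t = -4.481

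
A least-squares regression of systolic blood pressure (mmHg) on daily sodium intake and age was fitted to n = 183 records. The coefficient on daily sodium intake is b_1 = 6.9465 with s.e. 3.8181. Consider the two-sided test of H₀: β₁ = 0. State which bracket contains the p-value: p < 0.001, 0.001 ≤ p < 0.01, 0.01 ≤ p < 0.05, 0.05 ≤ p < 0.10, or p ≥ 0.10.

0.05 ≤ p < 0.10

t = 6.9465 / 3.8181 = 1.819.
df = n − k − 1 = 183 − 2 − 1 = 180.
Two-sided p = 2·P(T_{180} > |t|) ≈ 0.0705.
So 0.05 ≤ p < 0.10.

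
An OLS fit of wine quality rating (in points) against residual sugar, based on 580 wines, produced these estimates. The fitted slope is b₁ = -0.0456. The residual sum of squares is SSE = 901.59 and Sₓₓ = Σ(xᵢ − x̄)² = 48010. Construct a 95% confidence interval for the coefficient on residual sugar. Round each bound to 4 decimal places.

(-0.0568, -0.0344)

MSE = SSE/(n − 2) = 901.59/578 = 1.55984.
SE(b₁) = √(MSE/Sₓₓ) = √(1.55984/48010) = 0.0057.
df = n − 2 = 578.
t* = t_{0.025, 578} = 1.964077.
Margin = t* × SE = 1.964077 × 0.0057 = 0.011195.
CI: -0.0456 ± 0.011195 → (-0.0568, -0.0344).
With 95% confidence, each one-unit increase in residual sugar is associated with a change of between -0.0568 and -0.0344 points in wine quality rating.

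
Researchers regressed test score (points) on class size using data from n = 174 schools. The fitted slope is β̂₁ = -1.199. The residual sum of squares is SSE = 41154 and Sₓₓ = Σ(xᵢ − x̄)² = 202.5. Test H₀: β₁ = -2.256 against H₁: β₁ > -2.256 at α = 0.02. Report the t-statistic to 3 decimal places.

MSE = SSE/(n − 2) = 41154/172 = 239.267.
SE(β̂₁) = √(MSE/Sₓₓ) = √(239.267/202.5) = 1.087.
t = (-1.199 − (-2.256)) / 1.087 = 0.972.
df = n − 2 = 172.
One-sided p ≈ 0.1661, which is ≥ 0.02, so fail to reject H₀.
The data do not give significant evidence that the true slope on class size exceeds -2.256 points per unit.

t = 0.972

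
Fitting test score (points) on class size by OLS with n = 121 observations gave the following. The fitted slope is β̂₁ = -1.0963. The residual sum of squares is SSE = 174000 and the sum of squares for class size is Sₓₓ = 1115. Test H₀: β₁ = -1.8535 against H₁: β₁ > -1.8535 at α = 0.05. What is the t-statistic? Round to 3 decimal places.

t = 0.661

MSE = SSE/(n − 2) = 174000/119 = 1462.18.
SE(β̂₁) = √(MSE/Sₓₓ) = √(1462.18/1115) = 1.14515.
t = (-1.0963 − (-1.8535)) / 1.14515 = 0.661.
df = n − 2 = 119.
One-sided p ≈ 0.2549, which is ≥ 0.05, so fail to reject H₀.
The data do not give significant evidence that the true slope on class size exceeds -1.8535 points per unit.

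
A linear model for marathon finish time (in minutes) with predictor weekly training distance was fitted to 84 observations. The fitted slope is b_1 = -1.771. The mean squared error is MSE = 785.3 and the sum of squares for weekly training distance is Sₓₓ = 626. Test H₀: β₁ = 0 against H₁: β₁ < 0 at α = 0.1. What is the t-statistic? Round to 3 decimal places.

t = -1.581

SE(b_1) = √(MSE/Sₓₓ) = √(785.3/626) = 1.12003.
t = -1.771 / 1.12003 = -1.581.
df = n − 2 = 82.
One-sided p ≈ 0.0588, which is < 0.1, so reject H₀.
There is evidence that the true slope on weekly training distance is negative.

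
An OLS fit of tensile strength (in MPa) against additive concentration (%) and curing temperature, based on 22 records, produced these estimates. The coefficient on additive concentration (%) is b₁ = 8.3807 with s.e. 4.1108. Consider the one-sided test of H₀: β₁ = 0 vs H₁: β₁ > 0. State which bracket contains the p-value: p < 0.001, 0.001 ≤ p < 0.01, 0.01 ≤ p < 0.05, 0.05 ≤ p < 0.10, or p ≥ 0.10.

0.01 ≤ p < 0.05

t = 8.3807 / 4.1108 = 2.039.
df = n − k − 1 = 22 − 2 − 1 = 19.
One-sided p = P(T_{19} > t) ≈ 0.0278.
So 0.01 ≤ p < 0.05.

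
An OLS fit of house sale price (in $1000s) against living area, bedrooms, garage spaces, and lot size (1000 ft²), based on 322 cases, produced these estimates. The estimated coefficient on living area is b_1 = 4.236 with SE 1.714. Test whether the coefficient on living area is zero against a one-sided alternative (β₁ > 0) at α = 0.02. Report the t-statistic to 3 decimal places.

t = 2.471

H₀: β₁ = 0 vs H₁: β₁ > 0.
t = (b_1 − β₁⁰)/SE = 4.236 / 1.714 = 2.471.
df = n − k − 1 = 322 − 4 − 1 = 317.
One-sided p ≈ 0.0070, which is < 0.02, so reject H₀.
There is evidence that the true slope on living area is positive, holding the other predictors fixed.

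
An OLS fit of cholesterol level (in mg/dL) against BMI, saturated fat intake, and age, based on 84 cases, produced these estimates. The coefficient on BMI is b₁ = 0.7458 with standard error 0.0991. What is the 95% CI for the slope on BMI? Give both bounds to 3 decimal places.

(0.549, 0.943)

df = n − k − 1 = 84 − 3 − 1 = 80.
t* = t_{0.025, 80} = 1.990063.
Margin = t* × SE = 1.990063 × 0.0991 = 0.19722.
CI: 0.7458 ± 0.19722 → (0.549, 0.943).
With 95% confidence, each one-unit increase in BMI is associated with a change of between 0.549 and 0.943 mg/dL in cholesterol level, holding the other predictors fixed.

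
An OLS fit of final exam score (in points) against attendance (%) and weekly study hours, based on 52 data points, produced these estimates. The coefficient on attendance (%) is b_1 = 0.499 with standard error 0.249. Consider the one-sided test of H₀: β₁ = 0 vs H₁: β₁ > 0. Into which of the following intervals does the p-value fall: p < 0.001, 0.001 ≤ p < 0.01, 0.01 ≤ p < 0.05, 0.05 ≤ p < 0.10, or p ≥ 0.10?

t = 0.499 / 0.249 = 2.004.
df = n − k − 1 = 52 − 2 − 1 = 49.
One-sided p = P(T_{49} > t) ≈ 0.0253.
So 0.01 ≤ p < 0.05.

0.01 ≤ p < 0.05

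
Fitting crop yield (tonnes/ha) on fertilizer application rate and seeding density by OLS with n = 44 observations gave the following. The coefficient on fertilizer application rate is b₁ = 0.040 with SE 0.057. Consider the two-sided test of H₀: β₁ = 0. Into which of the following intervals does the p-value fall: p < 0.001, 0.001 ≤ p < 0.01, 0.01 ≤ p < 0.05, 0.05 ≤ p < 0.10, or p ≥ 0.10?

t = 0.040 / 0.057 = 0.702.
df = n − k − 1 = 44 − 2 − 1 = 41.
Two-sided p = 2·P(T_{41} > |t|) ≈ 0.4868.
So p ≥ 0.10.

p ≥ 0.10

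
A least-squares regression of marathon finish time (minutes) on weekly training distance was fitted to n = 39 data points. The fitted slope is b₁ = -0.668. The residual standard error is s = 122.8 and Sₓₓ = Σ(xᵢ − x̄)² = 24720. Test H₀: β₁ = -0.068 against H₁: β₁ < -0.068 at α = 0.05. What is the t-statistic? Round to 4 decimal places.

t = -0.7682

SE(b₁) = s/√Sₓₓ = 122.8/√24720 = 0.781042.
t = (-0.668 − (-0.068)) / 0.781042 = -0.7682.
df = n − 2 = 37.
One-sided p ≈ 0.2236, which is ≥ 0.05, so fail to reject H₀.
The data do not give significant evidence that the true slope on weekly training distance is below -0.068 minutes per unit.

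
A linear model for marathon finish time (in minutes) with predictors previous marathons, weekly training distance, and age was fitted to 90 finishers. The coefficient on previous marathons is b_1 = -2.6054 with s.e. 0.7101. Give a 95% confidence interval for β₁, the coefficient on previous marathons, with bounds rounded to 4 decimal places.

df = n − k − 1 = 90 − 3 − 1 = 86.
t* = t_{0.025, 86} = 1.987934.
Margin = t* × SE = 1.987934 × 0.7101 = 1.411632.
CI: -2.6054 ± 1.411632 → (-4.0170, -1.1938).
With 95% confidence, each one-unit increase in previous marathons is associated with a change of between -4.0170 and -1.1938 minutes in marathon finish time, holding the other predictors fixed.

(-4.0170, -1.1938)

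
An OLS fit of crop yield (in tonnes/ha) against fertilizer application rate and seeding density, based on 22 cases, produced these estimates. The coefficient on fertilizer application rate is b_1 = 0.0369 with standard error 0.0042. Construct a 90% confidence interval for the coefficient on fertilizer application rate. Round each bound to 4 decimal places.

df = n − k − 1 = 22 − 2 − 1 = 19.
t* = t_{0.05, 19} = 1.729133.
Margin = t* × SE = 1.729133 × 0.0042 = 0.007262.
CI: 0.0369 ± 0.007262 → (0.0296, 0.0442).
With 90% confidence, each one-unit increase in fertilizer application rate is associated with a change of between 0.0296 and 0.0442 tonnes/ha in crop yield, holding the other predictors fixed.

(0.0296, 0.0442)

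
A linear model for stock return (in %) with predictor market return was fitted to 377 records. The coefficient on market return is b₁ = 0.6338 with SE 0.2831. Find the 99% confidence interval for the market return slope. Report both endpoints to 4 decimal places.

(-0.0991, 1.3667)

df = n − 2 = 377 − 2 = 375.
t* = t_{0.005, 375} = 2.589003.
Margin = t* × SE = 2.589003 × 0.2831 = 0.732947.
CI: 0.6338 ± 0.732947 → (-0.0991, 1.3667).
With 99% confidence, each one-unit increase in market return is associated with a change of between -0.0991 and 1.3667 % in stock return.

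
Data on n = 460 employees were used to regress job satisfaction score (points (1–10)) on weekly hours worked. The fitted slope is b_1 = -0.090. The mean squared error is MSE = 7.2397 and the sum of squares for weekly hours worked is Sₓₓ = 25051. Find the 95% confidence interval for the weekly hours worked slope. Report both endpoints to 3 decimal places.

(-0.123, -0.057)

SE(b_1) = √(MSE/Sₓₓ) = √(7.2397/25051) = 0.017.
df = n − 2 = 458.
t* = t_{0.025, 458} = 1.965157.
Margin = t* × SE = 1.965157 × 0.017 = 0.03341.
CI: -0.090 ± 0.03341 → (-0.123, -0.057).
With 95% confidence, each one-unit increase in weekly hours worked is associated with a change of between -0.123 and -0.057 points (1–10) in job satisfaction score.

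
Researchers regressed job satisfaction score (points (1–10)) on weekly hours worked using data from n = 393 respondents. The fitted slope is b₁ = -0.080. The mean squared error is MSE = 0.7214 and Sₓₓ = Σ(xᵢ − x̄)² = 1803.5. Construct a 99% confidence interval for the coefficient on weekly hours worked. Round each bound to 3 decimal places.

SE(b₁) = √(MSE/Sₓₓ) = √(0.7214/1803.5) = 0.02.
df = n − 2 = 391.
t* = t_{0.005, 391} = 2.588462.
Margin = t* × SE = 2.588462 × 0.02 = 0.05177.
CI: -0.080 ± 0.05177 → (-0.132, -0.028).
With 99% confidence, each one-unit increase in weekly hours worked is associated with a change of between -0.132 and -0.028 points (1–10) in job satisfaction score.

(-0.132, -0.028)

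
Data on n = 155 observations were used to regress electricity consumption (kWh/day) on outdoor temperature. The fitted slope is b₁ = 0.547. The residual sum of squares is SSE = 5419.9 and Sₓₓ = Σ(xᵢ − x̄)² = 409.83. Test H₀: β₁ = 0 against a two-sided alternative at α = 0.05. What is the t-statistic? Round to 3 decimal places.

MSE = SSE/(n − 2) = 5419.9/153 = 35.4242.
SE(b₁) = √(MSE/Sₓₓ) = √(35.4242/409.83) = 0.294.
t = 0.547 / 0.294 = 1.861.
df = n − 2 = 153.
Two-sided p ≈ 0.0647, which is ≥ 0.05, so fail to reject H₀.
The data do not give significant evidence of an association between outdoor temperature and electricity consumption.

t = 1.861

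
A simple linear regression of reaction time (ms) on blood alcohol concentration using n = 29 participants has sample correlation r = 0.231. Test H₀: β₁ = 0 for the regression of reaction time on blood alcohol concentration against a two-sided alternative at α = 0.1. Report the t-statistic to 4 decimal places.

t = 1.2337

t = r·√(n − 2)/√(1 − r²) = 0.231·√27/√0.946639 = 1.2337.
df = n − 2 = 27.
Two-sided p ≈ 0.2280, which is ≥ 0.1, so fail to reject H₀.
The data do not give significant evidence of a linear association between blood alcohol concentration and reaction time.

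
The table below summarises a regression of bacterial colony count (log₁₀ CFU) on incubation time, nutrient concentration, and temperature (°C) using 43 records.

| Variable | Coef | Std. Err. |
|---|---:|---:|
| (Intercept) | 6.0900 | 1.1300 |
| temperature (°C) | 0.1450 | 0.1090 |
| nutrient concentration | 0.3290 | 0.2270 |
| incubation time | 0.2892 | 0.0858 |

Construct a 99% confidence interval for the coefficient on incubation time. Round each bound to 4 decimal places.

Read off: b = 0.2892, SE = 0.0858 for incubation time.
df = n − k − 1 = 43 − 3 − 1 = 39.
t* = t_{0.005, 39} = 2.707913.
Margin = t* × SE = 2.707913 × 0.0858 = 0.232339.
CI: 0.2892 ± 0.232339 → (0.0569, 0.5215).

(0.0569, 0.5215)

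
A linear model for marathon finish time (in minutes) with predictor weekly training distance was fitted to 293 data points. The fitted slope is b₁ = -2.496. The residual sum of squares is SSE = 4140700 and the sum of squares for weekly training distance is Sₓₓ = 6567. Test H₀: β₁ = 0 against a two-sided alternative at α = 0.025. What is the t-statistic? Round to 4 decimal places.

MSE = SSE/(n − 2) = 4140700/291 = 14229.2.
SE(b₁) = √(MSE/Sₓₓ) = √(14229.2/6567) = 1.472.
t = -2.496 / 1.472 = -1.6957.
df = n − 2 = 291.
Two-sided p ≈ 0.0910, which is ≥ 0.025, so fail to reject H₀.
The data do not give significant evidence of an association between weekly training distance and marathon finish time.

t = -1.6957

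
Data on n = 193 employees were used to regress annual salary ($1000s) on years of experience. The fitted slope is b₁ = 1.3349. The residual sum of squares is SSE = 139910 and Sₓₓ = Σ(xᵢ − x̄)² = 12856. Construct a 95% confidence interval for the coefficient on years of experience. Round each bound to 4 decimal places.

(0.8641, 1.8057)

MSE = SSE/(n − 2) = 139910/191 = 732.513.
SE(b₁) = √(MSE/Sₓₓ) = √(732.513/12856) = 0.238701.
df = n − 2 = 191.
t* = t_{0.025, 191} = 1.972462.
Margin = t* × SE = 1.972462 × 0.238701 = 0.470829.
CI: 1.3349 ± 0.470829 → (0.8641, 1.8057).
With 95% confidence, each one-unit increase in years of experience is associated with a change of between 0.8641 and 1.8057 $1000s in annual salary.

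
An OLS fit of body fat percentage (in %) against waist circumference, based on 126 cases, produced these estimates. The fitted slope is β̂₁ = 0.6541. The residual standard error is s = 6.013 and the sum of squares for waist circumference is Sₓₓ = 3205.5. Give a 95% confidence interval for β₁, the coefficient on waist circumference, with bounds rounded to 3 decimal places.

SE(β̂₁) = s/√Sₓₓ = 6.013/√3205.5 = 0.106205.
df = n − 2 = 124.
t* = t_{0.025, 124} = 1.97928.
Margin = t* × SE = 1.97928 × 0.106205 = 0.21021.
CI: 0.6541 ± 0.21021 → (0.444, 0.864).
With 95% confidence, each one-unit increase in waist circumference is associated with a change of between 0.444 and 0.864 % in body fat percentage.

(0.444, 0.864)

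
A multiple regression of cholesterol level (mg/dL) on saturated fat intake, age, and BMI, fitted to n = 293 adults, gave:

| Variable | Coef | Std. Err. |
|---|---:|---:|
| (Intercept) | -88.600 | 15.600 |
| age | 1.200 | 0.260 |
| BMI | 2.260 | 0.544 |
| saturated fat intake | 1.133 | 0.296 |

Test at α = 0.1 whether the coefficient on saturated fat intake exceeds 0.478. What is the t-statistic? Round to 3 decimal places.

t = 2.213

Read off: b = 1.133, SE = 0.296 for saturated fat intake.
H₀: β₁ = 0.478 vs H₁: β₁ > 0.478.
t = (1.133 − 0.478) / 0.296 = 2.213.
df = n − k − 1 = 293 − 3 − 1 = 289.
One-sided p ≈ 0.0138, which is < 0.1, so reject H₀.
There is evidence that the true slope on saturated fat intake exceeds 0.478 mg/dL per unit, holding the other predictors fixed.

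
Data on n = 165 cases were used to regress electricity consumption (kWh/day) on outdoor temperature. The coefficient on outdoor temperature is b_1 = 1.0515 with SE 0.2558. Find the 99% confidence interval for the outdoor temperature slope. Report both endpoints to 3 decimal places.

(0.385, 1.718)

df = n − 2 = 165 − 2 = 163.
t* = t_{0.005, 163} = 2.606328.
Margin = t* × SE = 2.606328 × 0.2558 = 0.66670.
CI: 1.0515 ± 0.66670 → (0.385, 1.718).
With 99% confidence, each one-unit increase in outdoor temperature is associated with a change of between 0.385 and 1.718 kWh/day in electricity consumption.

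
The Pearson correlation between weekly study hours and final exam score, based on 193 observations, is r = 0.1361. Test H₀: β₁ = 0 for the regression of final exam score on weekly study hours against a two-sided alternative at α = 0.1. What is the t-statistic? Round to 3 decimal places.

t = 1.899

t = r·√(n − 2)/√(1 − r²) = 0.1361·√191/√0.981477 = 1.899.
df = n − 2 = 191.
Two-sided p ≈ 0.0591, which is < 0.1, so reject H₀.
There is evidence of a linear association between weekly study hours and final exam score.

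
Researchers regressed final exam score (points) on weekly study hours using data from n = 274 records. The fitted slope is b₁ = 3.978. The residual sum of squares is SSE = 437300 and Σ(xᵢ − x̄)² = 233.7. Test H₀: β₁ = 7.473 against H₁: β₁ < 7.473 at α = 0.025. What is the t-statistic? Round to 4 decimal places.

MSE = SSE/(n − 2) = 437300/272 = 1607.72.
SE(b₁) = √(MSE/Sₓₓ) = √(1607.72/233.7) = 2.62286.
t = (3.978 − 7.473) / 2.62286 = -1.3325.
df = n − 2 = 272.
One-sided p ≈ 0.0919, which is ≥ 0.025, so fail to reject H₀.
The data do not give significant evidence that the true slope on weekly study hours is below 7.473 points per unit.

t = -1.3325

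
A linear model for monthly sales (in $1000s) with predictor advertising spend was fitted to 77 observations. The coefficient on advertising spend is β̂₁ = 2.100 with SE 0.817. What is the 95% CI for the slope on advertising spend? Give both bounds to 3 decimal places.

df = n − 2 = 77 − 2 = 75.
t* = t_{0.025, 75} = 1.992102.
Margin = t* × SE = 1.992102 × 0.817 = 1.62755.
CI: 2.100 ± 1.62755 → (0.472, 3.728).
With 95% confidence, each one-unit increase in advertising spend is associated with a change of between 0.472 and 3.728 $1000s in monthly sales.

(0.472, 3.728)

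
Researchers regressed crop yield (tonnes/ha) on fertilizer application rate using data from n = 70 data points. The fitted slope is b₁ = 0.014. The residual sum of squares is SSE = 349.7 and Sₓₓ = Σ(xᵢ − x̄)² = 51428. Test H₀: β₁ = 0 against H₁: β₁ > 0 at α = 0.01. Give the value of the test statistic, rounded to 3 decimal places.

MSE = SSE/(n − 2) = 349.7/68 = 5.14265.
SE(b₁) = √(MSE/Sₓₓ) = √(5.14265/51428) = 0.00999985.
t = 0.014 / 0.00999985 = 1.400.
df = n − 2 = 68.
One-sided p ≈ 0.0830, which is ≥ 0.01, so fail to reject H₀.
The data do not give significant evidence that the true slope on fertilizer application rate is positive.

t = 1.400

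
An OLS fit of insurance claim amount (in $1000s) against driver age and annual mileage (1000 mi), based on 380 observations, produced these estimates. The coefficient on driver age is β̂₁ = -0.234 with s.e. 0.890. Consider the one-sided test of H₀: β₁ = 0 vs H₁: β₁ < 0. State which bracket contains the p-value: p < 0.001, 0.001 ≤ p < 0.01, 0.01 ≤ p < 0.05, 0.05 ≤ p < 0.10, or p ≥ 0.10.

p ≥ 0.10

t = -0.234 / 0.890 = -0.263.
df = n − k − 1 = 380 − 2 − 1 = 377.
One-sided p = P(T_{377} < t) ≈ 0.3964.
So p ≥ 0.10.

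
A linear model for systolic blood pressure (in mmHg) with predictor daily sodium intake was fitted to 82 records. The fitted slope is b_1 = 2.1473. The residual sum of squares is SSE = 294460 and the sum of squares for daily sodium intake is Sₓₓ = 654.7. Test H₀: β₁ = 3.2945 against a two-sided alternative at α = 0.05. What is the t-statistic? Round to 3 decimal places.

t = -0.484

MSE = SSE/(n − 2) = 294460/80 = 3680.75.
SE(b_1) = √(MSE/Sₓₓ) = √(3680.75/654.7) = 2.37108.
t = (2.1473 − 3.2945) / 2.37108 = -0.484.
df = n − 2 = 80.
Two-sided p ≈ 0.6298, which is ≥ 0.05, so fail to reject H₀.
The data are consistent with a true slope of 3.2945 mmHg per unit of daily sodium intake.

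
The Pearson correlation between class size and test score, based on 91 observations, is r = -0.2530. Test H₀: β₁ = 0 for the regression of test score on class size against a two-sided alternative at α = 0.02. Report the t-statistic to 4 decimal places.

t = -2.4671

t = r·√(n − 2)/√(1 − r²) = -0.2530·√89/√0.935991 = -2.4671.
df = n − 2 = 89.
Two-sided p ≈ 0.0155, which is < 0.02, so reject H₀.
There is evidence of a linear association between class size and test score.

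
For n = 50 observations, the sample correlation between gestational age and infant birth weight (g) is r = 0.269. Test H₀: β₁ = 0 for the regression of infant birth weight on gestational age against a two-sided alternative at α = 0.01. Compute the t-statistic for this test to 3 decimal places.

t = r·√(n − 2)/√(1 − r²) = 0.269·√48/√0.927639 = 1.935.
df = n − 2 = 48.
Two-sided p ≈ 0.0589, which is ≥ 0.01, so fail to reject H₀.
The data do not give significant evidence of a linear association between gestational age and infant birth weight.

t = 1.935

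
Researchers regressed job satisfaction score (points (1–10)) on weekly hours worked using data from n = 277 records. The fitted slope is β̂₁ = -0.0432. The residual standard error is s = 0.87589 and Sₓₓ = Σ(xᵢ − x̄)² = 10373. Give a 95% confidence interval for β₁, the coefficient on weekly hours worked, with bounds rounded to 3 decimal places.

(-0.060, -0.026)

SE(β̂₁) = s/√Sₓₓ = 0.87589/√10373 = 0.00859998.
df = n − 2 = 275.
t* = t_{0.025, 275} = 1.968628.
Margin = t* × SE = 1.968628 × 0.00859998 = 0.01693.
CI: -0.0432 ± 0.01693 → (-0.060, -0.026).
With 95% confidence, each one-unit increase in weekly hours worked is associated with a change of between -0.060 and -0.026 points (1–10) in job satisfaction score.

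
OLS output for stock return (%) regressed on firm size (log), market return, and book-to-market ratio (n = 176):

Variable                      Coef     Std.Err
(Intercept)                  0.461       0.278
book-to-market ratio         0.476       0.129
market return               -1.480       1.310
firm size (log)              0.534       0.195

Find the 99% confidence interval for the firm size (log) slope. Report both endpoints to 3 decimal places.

Read off: b = 0.534, SE = 0.195 for firm size (log).
df = n − k − 1 = 176 − 3 − 1 = 172.
t* = t_{0.005, 172} = 2.604715.
Margin = t* × SE = 2.604715 × 0.195 = 0.50792.
CI: 0.534 ± 0.50792 → (0.026, 1.042).

(0.026, 1.042)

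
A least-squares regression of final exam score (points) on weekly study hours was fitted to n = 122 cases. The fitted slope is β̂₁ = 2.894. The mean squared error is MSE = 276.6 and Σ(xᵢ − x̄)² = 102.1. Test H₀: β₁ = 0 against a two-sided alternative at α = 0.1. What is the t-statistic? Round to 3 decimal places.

SE(β̂₁) = √(MSE/Sₓₓ) = √(276.6/102.1) = 1.64594.
t = 2.894 / 1.64594 = 1.758.
df = n − 2 = 120.
Two-sided p ≈ 0.0813, which is < 0.1, so reject H₀.
There is evidence that weekly study hours is associated with final exam score.

t = 1.758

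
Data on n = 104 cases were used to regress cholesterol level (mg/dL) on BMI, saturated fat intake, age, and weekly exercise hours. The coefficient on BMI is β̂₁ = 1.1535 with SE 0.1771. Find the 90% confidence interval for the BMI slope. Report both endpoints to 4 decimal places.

(0.8594, 1.4476)

df = n − k − 1 = 104 − 4 − 1 = 99.
t* = t_{0.05, 99} = 1.660391.
Margin = t* × SE = 1.660391 × 0.1771 = 0.294055.
CI: 1.1535 ± 0.294055 → (0.8594, 1.4476).
With 90% confidence, each one-unit increase in BMI is associated with a change of between 0.8594 and 1.4476 mg/dL in cholesterol level, holding the other predictors fixed.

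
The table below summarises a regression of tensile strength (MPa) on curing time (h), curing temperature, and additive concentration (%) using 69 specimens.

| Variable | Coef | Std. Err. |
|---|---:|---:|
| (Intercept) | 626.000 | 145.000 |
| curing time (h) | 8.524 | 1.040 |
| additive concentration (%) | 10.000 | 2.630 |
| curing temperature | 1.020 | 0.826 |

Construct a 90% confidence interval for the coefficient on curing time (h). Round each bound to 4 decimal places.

Read off: b = 8.524, SE = 1.040 for curing time (h).
df = n − k − 1 = 69 − 3 − 1 = 65.
t* = t_{0.05, 65} = 1.668636.
Margin = t* × SE = 1.668636 × 1.040 = 1.735381.
CI: 8.524 ± 1.735381 → (6.7886, 10.2594).

(6.7886, 10.2594)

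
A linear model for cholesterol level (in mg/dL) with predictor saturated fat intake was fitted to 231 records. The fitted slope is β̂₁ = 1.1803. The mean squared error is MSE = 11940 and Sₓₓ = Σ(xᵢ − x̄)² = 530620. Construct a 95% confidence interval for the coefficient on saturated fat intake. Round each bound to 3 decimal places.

SE(β̂₁) = √(MSE/Sₓₓ) = √(11940/530620) = 0.150007.
df = n − 2 = 229.
t* = t_{0.025, 229} = 1.970377.
Margin = t* × SE = 1.970377 × 0.150007 = 0.29557.
CI: 1.1803 ± 0.29557 → (0.885, 1.476).
With 95% confidence, each one-unit increase in saturated fat intake is associated with a change of between 0.885 and 1.476 mg/dL in cholesterol level.

(0.885, 1.476)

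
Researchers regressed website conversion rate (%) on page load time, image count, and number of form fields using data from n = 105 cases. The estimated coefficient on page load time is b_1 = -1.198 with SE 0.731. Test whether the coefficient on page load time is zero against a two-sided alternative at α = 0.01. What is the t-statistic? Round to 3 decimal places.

t = -1.639

H₀: β₁ = 0 vs H₁: β₁ ≠ 0.
t = (b_1 − β₁⁰)/SE = -1.198 / 0.731 = -1.639.
df = n − k − 1 = 105 − 3 − 1 = 101.
Two-sided p ≈ 0.1044, which is ≥ 0.01, so fail to reject H₀.
The data do not give significant evidence of an association between page load time and website conversion rate, after adjusting for the other predictors.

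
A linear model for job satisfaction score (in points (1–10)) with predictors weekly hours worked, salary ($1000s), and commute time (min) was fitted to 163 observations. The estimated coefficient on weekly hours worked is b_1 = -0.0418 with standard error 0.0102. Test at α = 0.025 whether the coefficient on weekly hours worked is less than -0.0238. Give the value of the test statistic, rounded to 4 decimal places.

H₀: β₁ = -0.0238 vs H₁: β₁ < -0.0238.
t = (b_1 − β₁⁰)/SE = (-0.0418 − (-0.0238)) / 0.0102 = -1.7647.
df = n − k − 1 = 163 − 3 − 1 = 159.
One-sided p ≈ 0.0398, which is ≥ 0.025, so fail to reject H₀.
The data do not give significant evidence that the true slope on weekly hours worked is below -0.0238 points (1–10) per unit, holding the other predictors fixed.

t = -1.7647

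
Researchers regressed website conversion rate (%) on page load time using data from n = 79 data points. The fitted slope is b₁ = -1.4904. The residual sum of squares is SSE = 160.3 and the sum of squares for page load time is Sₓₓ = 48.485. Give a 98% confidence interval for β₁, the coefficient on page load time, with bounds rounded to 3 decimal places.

MSE = SSE/(n − 2) = 160.3/77 = 2.08182.
SE(b₁) = √(MSE/Sₓₓ) = √(2.08182/48.485) = 0.207213.
df = n − 2 = 77.
t* = t_{0.01, 77} = 2.375757.
Margin = t* × SE = 2.375757 × 0.207213 = 0.49229.
CI: -1.4904 ± 0.49229 → (-1.983, -0.998).
With 98% confidence, each one-unit increase in page load time is associated with a change of between -1.983 and -0.998 % in website conversion rate.

(-1.983, -0.998)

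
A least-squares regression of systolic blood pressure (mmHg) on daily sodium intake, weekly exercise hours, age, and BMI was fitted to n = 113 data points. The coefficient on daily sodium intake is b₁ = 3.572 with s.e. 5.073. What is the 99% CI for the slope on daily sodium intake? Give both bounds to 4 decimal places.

(-9.7300, 16.8740)

df = n − k − 1 = 113 − 4 − 1 = 108.
t* = t_{0.005, 108} = 2.62212.
Margin = t* × SE = 2.62212 × 5.073 = 13.302015.
CI: 3.572 ± 13.302015 → (-9.7300, 16.8740).
With 99% confidence, each one-unit increase in daily sodium intake is associated with a change of between -9.7300 and 16.8740 mmHg in systolic blood pressure, holding the other predictors fixed.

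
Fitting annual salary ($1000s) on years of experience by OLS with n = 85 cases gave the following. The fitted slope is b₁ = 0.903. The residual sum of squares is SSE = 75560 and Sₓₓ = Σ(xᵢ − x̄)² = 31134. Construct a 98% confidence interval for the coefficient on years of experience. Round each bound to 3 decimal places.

(0.497, 1.309)

MSE = SSE/(n − 2) = 75560/83 = 910.361.
SE(b₁) = √(MSE/Sₓₓ) = √(910.361/31134) = 0.170997.
df = n − 2 = 83.
t* = t_{0.01, 83} = 2.372119.
Margin = t* × SE = 2.372119 × 0.170997 = 0.40563.
CI: 0.903 ± 0.40563 → (0.497, 1.309).
With 98% confidence, each one-unit increase in years of experience is associated with a change of between 0.497 and 1.309 $1000s in annual salary.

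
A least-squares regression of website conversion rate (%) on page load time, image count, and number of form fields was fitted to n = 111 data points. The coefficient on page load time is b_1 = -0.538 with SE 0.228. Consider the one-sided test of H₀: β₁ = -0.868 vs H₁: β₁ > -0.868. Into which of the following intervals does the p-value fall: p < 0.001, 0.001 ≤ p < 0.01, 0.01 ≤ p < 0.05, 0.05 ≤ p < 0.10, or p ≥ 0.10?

0.05 ≤ p < 0.10

t = (-0.538 − (-0.868)) / 0.228 = 1.447.
df = n − k − 1 = 111 − 3 − 1 = 107.
One-sided p = P(T_{107} > t) ≈ 0.0754.
So 0.05 ≤ p < 0.10.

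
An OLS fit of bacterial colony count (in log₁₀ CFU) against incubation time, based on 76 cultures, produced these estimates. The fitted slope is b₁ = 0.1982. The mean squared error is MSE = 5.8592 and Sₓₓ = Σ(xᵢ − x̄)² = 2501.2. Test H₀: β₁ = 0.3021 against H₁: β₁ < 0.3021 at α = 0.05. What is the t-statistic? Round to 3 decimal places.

t = -2.147

SE(b₁) = √(MSE/Sₓₓ) = √(5.8592/2501.2) = 0.0484.
t = (0.1982 − 0.3021) / 0.0484 = -2.147.
df = n − 2 = 74.
One-sided p ≈ 0.0175, which is < 0.05, so reject H₀.
There is evidence that the true slope on incubation time is below 0.3021 log₁₀ CFU per unit.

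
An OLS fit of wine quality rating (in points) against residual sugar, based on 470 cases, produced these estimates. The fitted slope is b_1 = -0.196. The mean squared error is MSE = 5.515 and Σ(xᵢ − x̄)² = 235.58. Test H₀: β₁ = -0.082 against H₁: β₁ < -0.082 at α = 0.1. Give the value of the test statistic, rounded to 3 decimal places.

SE(b_1) = √(MSE/Sₓₓ) = √(5.515/235.58) = 0.153004.
t = (-0.196 − (-0.082)) / 0.153004 = -0.745.
df = n − 2 = 468.
One-sided p ≈ 0.2283, which is ≥ 0.1, so fail to reject H₀.
The data do not give significant evidence that the true slope on residual sugar is below -0.082 points per unit.

t = -0.745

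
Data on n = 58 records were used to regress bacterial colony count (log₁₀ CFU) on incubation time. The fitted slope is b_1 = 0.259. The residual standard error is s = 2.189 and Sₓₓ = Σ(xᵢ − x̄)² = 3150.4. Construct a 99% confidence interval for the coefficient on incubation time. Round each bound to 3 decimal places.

(0.155, 0.363)

SE(b_1) = s/√Sₓₓ = 2.189/√3150.4 = 0.0389998.
df = n − 2 = 56.
t* = t_{0.005, 56} = 2.666512.
Margin = t* × SE = 2.666512 × 0.0389998 = 0.10399.
CI: 0.259 ± 0.10399 → (0.155, 0.363).
With 99% confidence, each one-unit increase in incubation time is associated with a change of between 0.155 and 0.363 log₁₀ CFU in bacterial colony count.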